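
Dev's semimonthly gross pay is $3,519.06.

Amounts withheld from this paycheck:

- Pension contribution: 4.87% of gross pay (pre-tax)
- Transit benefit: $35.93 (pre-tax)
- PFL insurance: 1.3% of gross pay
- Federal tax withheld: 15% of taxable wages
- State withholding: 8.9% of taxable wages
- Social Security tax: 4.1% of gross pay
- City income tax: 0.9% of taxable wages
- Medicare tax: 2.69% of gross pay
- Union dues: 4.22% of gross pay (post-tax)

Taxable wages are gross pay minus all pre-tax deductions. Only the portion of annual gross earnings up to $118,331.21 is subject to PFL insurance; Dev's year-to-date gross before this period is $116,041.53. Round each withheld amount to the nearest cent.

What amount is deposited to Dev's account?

$2,073.22

Pension contribution: $3,519.06 × 0.0487 = $171.38
Transit benefit: $35.93
Pre-tax total = $171.38 + $35.93 = $207.31
Taxable wages = $3,519.06 − $207.31 = $3,311.75
Federal tax withheld: $3,311.75 × 0.15 = $496.76
City income tax: $3,311.75 × 0.009 = $29.81
State withholding: $3,311.75 × 0.089 = $294.75
Social Security tax: $3,519.06 × 0.041 = $144.28
Medicare tax: $3,519.06 × 0.0269 = $94.66
PFL insurance: only $118,331.21 − $116,041.53 = $2,289.68 of this check is subject → $2,289.68 × 0.013 = $29.77
Union dues: $3,519.06 × 0.0422 = $148.50
Total deductions = $171.38 + $35.93 + $496.76 + $29.81 + $294.75 + $144.28 + $94.66 + $29.77 + $148.50 = $1,445.84
Net pay = $3,519.06 − $1,445.84 = $2,073.22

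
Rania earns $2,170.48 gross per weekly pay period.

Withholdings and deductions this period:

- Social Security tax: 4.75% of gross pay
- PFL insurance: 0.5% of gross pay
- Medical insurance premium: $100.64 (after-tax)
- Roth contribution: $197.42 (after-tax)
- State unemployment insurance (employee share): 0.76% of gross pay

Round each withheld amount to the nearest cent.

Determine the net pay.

PFL insurance: $2,170.48 × 0.005 = $10.85
State unemployment insurance (employee share): $2,170.48 × 0.0076 = $16.50
Social Security tax: $2,170.48 × 0.0475 = $103.10
Medical insurance premium: $100.64
Roth contribution: $197.42
Total deductions = $10.85 + $16.50 + $103.10 + $100.64 + $197.42 = $428.51
Net pay = $2,170.48 − $428.51 = $1,741.97

$1,741.97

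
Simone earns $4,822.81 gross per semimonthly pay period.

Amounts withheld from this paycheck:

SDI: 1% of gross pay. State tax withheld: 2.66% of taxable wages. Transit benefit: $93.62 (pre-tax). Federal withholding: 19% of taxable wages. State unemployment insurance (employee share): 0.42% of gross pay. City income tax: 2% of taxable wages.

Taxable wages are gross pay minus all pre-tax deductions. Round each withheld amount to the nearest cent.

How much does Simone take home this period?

$3,541.77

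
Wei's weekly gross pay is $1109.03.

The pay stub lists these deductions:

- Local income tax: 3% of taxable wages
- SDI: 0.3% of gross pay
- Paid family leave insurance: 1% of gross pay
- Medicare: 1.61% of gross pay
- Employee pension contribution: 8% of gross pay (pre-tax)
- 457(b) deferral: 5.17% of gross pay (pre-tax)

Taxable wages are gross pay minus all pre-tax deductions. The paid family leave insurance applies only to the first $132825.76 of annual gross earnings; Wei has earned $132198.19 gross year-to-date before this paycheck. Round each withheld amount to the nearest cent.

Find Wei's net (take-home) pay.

457(b) deferral: $1109.03 × 0.0517 = $57.34
Employee pension contribution: $1109.03 × 0.08 = $88.72
Pre-tax total = $57.34 + $88.72 = $146.06
Taxable wages = $1109.03 − $146.06 = $962.97
Local income tax: $962.97 × 0.03 = $28.89
SDI: $1109.03 × 0.003 = $3.33
Paid family leave insurance: only $132825.76 − $132198.19 = $627.57 of this check is subject → $627.57 × 0.01 = $6.28
Medicare: $1109.03 × 0.0161 = $17.86
Total deductions = $57.34 + $88.72 + $28.89 + $3.33 + $6.28 + $17.86 = $202.42
Net pay = $1109.03 − $202.42 = $906.61

$906.61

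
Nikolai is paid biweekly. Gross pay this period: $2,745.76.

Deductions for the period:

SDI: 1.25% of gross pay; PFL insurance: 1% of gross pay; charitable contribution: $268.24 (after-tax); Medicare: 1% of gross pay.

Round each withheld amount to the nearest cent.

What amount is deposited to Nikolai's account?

PFL insurance: $2,745.76 × 0.01 = $27.46
SDI: $2,745.76 × 0.0125 = $34.32
Medicare: $2,745.76 × 0.01 = $27.46
Charitable contribution: $268.24
Total deductions = $27.46 + $34.32 + $27.46 + $268.24 = $357.48
Net pay = $2,745.76 − $357.48 = $2,388.28

$2,388.28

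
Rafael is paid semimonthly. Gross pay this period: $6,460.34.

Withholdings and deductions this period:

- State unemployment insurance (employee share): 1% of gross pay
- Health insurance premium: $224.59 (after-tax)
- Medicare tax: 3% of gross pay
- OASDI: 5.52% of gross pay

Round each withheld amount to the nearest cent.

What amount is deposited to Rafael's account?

$5,620.73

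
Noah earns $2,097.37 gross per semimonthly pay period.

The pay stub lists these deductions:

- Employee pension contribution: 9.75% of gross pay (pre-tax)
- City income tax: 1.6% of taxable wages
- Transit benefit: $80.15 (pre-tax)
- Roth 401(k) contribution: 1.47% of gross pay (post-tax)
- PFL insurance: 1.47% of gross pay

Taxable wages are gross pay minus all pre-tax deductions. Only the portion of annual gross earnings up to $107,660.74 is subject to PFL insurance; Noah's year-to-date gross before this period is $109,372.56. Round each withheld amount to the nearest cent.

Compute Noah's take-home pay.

Employee pension contribution: $2,097.37 × 0.0975 = $204.49
Transit benefit: $80.15
Pre-tax total = $204.49 + $80.15 = $284.64
Taxable wages = $2,097.37 − $284.64 = $1,812.73
City income tax: $1,812.73 × 0.016 = $29.00
PFL insurance: annual cap $107,660.74 already reached (YTD $109,372.56), so $0.00
Roth 401(k) contribution: $2,097.37 × 0.0147 = $30.83
Total deductions = $204.49 + $80.15 + $29.00 + $0.00 + $30.83 = $344.47
Net pay = $2,097.37 − $344.47 = $1,752.90

$1,752.90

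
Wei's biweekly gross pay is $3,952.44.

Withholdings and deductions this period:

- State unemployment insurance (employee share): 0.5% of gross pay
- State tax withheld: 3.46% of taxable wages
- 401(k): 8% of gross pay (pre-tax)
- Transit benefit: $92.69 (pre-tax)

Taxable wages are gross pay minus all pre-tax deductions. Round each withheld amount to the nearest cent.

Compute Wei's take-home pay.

$3,401.18

401(k): $3,952.44 × 0.08 = $316.20
Transit benefit: $92.69
Pre-tax total = $316.20 + $92.69 = $408.89
Taxable wages = $3,952.44 − $408.89 = $3,543.55
State tax withheld: $3,543.55 × 0.0346 = $122.61
State unemployment insurance (employee share): $3,952.44 × 0.005 = $19.76
Total deductions = $316.20 + $92.69 + $122.61 + $19.76 = $551.26
Net pay = $3,952.44 − $551.26 = $3,401.18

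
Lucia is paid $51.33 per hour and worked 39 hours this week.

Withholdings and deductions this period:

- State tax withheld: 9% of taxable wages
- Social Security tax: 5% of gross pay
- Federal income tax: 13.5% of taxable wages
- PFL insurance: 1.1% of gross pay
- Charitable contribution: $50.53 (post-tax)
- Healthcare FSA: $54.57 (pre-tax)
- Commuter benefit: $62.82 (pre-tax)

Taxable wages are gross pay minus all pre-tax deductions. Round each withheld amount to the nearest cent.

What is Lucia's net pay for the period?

Gross pay: 39 × $51.33 = $2,001.87
Healthcare FSA: $54.57
Commuter benefit: $62.82
Pre-tax total = $54.57 + $62.82 = $117.39
Taxable wages = $2,001.87 − $117.39 = $1,884.48
Federal income tax: $1,884.48 × 0.135 = $254.40
State tax withheld: $1,884.48 × 0.09 = $169.60
PFL insurance: $2,001.87 × 0.011 = $22.02
Social Security tax: $2,001.87 × 0.05 = $100.09
Charitable contribution: $50.53
Total deductions = $54.57 + $62.82 + $254.40 + $169.60 + $22.02 + $100.09 + $50.53 = $714.03
Net pay = $2,001.87 − $714.03 = $1,287.84

$1,287.84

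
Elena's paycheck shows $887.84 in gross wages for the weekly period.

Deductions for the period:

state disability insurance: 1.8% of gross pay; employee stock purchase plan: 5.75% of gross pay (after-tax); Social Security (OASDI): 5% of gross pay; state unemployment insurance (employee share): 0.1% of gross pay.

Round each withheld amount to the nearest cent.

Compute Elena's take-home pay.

$775.53

Social Security (OASDI): $887.84 × 0.05 = $44.39
State disability insurance: $887.84 × 0.018 = $15.98
State unemployment insurance (employee share): $887.84 × 0.001 = $0.89
Employee stock purchase plan: $887.84 × 0.0575 = $51.05
Total deductions = $44.39 + $15.98 + $0.89 + $51.05 = $112.31
Net pay = $887.84 − $112.31 = $775.53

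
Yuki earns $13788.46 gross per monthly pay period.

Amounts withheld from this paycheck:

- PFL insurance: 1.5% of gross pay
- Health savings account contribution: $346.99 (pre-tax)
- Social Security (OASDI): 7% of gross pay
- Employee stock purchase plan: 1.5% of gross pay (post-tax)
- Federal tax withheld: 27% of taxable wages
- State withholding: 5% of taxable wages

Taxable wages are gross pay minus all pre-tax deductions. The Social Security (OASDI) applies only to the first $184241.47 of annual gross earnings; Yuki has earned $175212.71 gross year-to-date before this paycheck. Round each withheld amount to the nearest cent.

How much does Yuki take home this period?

$8094.53

Health savings account contribution: $346.99
Taxable wages = $13788.46 − $346.99 = $13441.47
State withholding: $13441.47 × 0.05 = $672.07
Federal tax withheld: $13441.47 × 0.27 = $3629.20
PFL insurance: $13788.46 × 0.015 = $206.83
Social Security (OASDI): only $184241.47 − $175212.71 = $9028.76 of this check is subject → $9028.76 × 0.07 = $632.01
Employee stock purchase plan: $13788.46 × 0.015 = $206.83
Total deductions = $346.99 + $672.07 + $3629.20 + $206.83 + $632.01 + $206.83 = $5693.93
Net pay = $13788.46 − $5693.93 = $8094.53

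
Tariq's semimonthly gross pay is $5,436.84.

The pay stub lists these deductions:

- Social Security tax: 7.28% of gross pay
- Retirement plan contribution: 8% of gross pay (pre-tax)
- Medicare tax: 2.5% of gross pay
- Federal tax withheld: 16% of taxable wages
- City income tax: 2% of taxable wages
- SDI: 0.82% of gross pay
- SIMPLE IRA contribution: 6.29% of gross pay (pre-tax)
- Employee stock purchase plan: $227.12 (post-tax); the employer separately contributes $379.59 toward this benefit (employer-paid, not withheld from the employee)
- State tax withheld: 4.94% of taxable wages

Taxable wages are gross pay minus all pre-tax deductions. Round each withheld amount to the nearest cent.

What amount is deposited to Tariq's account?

$2,787.50

Retirement plan contribution: $5,436.84 × 0.08 = $434.95
SIMPLE IRA contribution: $5,436.84 × 0.0629 = $341.98
Pre-tax total = $434.95 + $341.98 = $776.93
Taxable wages = $5,436.84 − $776.93 = $4,659.91
City income tax: $4,659.91 × 0.02 = $93.20
Federal tax withheld: $4,659.91 × 0.16 = $745.59
State tax withheld: $4,659.91 × 0.0494 = $230.20
SDI: $5,436.84 × 0.0082 = $44.58
Social Security tax: $5,436.84 × 0.0728 = $395.80
Medicare tax: $5,436.84 × 0.025 = $135.92
Employee stock purchase plan: $227.12
(Employer's $379.59 toward employee stock purchase plan is not withheld from the employee.)
Total deductions = $434.95 + $341.98 + $93.20 + $745.59 + $230.20 + $44.58 + $395.80 + $135.92 + $227.12 = $2,649.34
Net pay = $5,436.84 − $2,649.34 = $2,787.50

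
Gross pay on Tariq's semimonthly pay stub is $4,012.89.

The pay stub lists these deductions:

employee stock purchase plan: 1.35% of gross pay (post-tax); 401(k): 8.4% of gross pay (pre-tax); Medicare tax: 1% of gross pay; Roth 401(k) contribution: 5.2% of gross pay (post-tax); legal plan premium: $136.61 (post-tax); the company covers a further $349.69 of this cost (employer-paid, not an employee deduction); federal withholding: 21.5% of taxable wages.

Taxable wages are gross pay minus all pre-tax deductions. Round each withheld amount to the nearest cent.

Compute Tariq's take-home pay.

$2,445.93

401(k): $4,012.89 × 0.084 = $337.08
Taxable wages = $4,012.89 − $337.08 = $3,675.81
Federal withholding: $3,675.81 × 0.215 = $790.30
Medicare tax: $4,012.89 × 0.01 = $40.13
Employee stock purchase plan: $4,012.89 × 0.0135 = $54.17
Roth 401(k) contribution: $4,012.89 × 0.052 = $208.67
Legal plan premium: $136.61
(Employer's $349.69 toward legal plan premium is not withheld from the employee.)
Total deductions = $337.08 + $790.30 + $40.13 + $54.17 + $208.67 + $136.61 = $1,566.96
Net pay = $4,012.89 − $1,566.96 = $2,445.93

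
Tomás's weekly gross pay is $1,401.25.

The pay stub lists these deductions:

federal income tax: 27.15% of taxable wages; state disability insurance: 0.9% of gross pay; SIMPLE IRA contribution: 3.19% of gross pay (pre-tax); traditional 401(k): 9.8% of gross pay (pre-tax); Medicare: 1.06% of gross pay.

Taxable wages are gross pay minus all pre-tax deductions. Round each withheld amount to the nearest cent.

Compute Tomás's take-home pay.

SIMPLE IRA contribution: $1,401.25 × 0.0319 = $44.70
Traditional 401(k): $1,401.25 × 0.098 = $137.32
Pre-tax total = $44.70 + $137.32 = $182.02
Taxable wages = $1,401.25 − $182.02 = $1,219.23
Federal income tax: $1,219.23 × 0.2715 = $331.02
Medicare: $1,401.25 × 0.0106 = $14.85
State disability insurance: $1,401.25 × 0.009 = $12.61
Total deductions = $44.70 + $137.32 + $331.02 + $14.85 + $12.61 = $540.50
Net pay = $1,401.25 − $540.50 = $860.75

$860.75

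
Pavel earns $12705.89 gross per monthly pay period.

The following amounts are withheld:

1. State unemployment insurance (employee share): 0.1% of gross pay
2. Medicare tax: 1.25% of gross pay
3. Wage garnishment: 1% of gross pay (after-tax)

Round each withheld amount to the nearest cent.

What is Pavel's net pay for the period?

State unemployment insurance (employee share): $12705.89 × 0.001 = $12.71
Medicare tax: $12705.89 × 0.0125 = $158.82
Wage garnishment: $12705.89 × 0.01 = $127.06
Total deductions = $12.71 + $158.82 + $127.06 = $298.59
Net pay = $12705.89 − $298.59 = $12407.30

$12407.30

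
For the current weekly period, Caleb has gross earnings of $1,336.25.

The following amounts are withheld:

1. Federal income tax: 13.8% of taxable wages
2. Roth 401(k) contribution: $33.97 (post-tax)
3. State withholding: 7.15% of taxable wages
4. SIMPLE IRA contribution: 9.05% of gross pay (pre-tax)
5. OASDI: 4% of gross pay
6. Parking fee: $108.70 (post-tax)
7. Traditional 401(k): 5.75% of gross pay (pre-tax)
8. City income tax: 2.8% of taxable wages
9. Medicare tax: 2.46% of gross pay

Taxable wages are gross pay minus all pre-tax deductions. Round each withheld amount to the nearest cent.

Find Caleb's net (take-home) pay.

$639.11

SIMPLE IRA contribution: $1,336.25 × 0.0905 = $120.93
Traditional 401(k): $1,336.25 × 0.0575 = $76.83
Pre-tax total = $120.93 + $76.83 = $197.76
Taxable wages = $1,336.25 − $197.76 = $1,138.49
City income tax: $1,138.49 × 0.028 = $31.88
State withholding: $1,138.49 × 0.0715 = $81.40
Federal income tax: $1,138.49 × 0.138 = $157.11
Medicare tax: $1,336.25 × 0.0246 = $32.87
OASDI: $1,336.25 × 0.04 = $53.45
Parking fee: $108.70
Roth 401(k) contribution: $33.97
Total deductions = $120.93 + $76.83 + $31.88 + $81.40 + $157.11 + $32.87 + $53.45 + $108.70 + $33.97 = $697.14
Net pay = $1,336.25 − $697.14 = $639.11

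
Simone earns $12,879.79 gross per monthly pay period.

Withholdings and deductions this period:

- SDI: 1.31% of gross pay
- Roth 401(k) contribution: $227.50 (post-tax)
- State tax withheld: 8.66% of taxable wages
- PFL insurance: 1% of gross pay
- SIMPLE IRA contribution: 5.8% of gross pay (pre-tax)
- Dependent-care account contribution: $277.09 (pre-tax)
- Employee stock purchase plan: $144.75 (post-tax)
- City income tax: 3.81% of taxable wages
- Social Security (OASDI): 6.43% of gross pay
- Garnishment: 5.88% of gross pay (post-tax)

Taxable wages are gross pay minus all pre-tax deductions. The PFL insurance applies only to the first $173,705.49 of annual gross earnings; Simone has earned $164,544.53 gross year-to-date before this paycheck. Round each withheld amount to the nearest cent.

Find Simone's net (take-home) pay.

$8,159.18

Dependent-care account contribution: $277.09
SIMPLE IRA contribution: $12,879.79 × 0.058 = $747.03
Pre-tax total = $277.09 + $747.03 = $1,024.12
Taxable wages = $12,879.79 − $1,024.12 = $11,855.67
State tax withheld: $11,855.67 × 0.0866 = $1,026.70
City income tax: $11,855.67 × 0.0381 = $451.70
Social Security (OASDI): $12,879.79 × 0.0643 = $828.17
PFL insurance: only $173,705.49 − $164,544.53 = $9,160.96 of this check is subject → $9,160.96 × 0.01 = $91.61
SDI: $12,879.79 × 0.0131 = $168.73
Roth 401(k) contribution: $227.50
Employee stock purchase plan: $144.75
Garnishment: $12,879.79 × 0.0588 = $757.33
Total deductions = $277.09 + $747.03 + $1,026.70 + $451.70 + $828.17 + $91.61 + $168.73 + $227.50 + $144.75 + $757.33 = $4,720.61
Net pay = $12,879.79 − $4,720.61 = $8,159.18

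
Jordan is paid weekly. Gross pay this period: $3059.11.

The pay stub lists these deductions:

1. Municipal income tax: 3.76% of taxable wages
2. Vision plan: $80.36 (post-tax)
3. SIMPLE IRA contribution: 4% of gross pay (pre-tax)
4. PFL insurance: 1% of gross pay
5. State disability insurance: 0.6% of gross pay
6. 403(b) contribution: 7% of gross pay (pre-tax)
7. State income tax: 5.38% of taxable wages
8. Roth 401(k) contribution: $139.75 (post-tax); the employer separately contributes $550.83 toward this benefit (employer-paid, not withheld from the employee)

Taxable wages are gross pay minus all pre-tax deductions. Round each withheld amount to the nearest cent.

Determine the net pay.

$2204.71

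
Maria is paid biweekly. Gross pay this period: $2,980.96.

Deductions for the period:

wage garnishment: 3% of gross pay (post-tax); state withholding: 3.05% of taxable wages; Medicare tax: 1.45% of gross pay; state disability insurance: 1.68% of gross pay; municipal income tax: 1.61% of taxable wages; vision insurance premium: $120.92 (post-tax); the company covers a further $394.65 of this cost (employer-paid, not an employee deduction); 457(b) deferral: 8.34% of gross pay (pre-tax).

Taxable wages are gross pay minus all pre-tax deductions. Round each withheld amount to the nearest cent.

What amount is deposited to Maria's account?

457(b) deferral: $2,980.96 × 0.0834 = $248.61
Taxable wages = $2,980.96 − $248.61 = $2,732.35
State withholding: $2,732.35 × 0.0305 = $83.34
Municipal income tax: $2,732.35 × 0.0161 = $43.99
Medicare tax: $2,980.96 × 0.0145 = $43.22
State disability insurance: $2,980.96 × 0.0168 = $50.08
Wage garnishment: $2,980.96 × 0.03 = $89.43
Vision insurance premium: $120.92
(Employer's $394.65 toward vision insurance premium is not withheld from the employee.)
Total deductions = $248.61 + $83.34 + $43.99 + $43.22 + $50.08 + $89.43 + $120.92 = $679.59
Net pay = $2,980.96 − $679.59 = $2,301.37

$2,301.37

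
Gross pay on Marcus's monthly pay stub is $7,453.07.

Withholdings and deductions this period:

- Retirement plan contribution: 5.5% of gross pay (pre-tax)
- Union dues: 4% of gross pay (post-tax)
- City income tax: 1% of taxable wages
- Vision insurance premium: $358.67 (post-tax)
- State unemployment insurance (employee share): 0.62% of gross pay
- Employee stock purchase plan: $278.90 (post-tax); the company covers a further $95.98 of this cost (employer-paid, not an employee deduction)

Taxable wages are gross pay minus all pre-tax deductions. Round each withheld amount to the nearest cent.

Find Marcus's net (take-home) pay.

$5,990.82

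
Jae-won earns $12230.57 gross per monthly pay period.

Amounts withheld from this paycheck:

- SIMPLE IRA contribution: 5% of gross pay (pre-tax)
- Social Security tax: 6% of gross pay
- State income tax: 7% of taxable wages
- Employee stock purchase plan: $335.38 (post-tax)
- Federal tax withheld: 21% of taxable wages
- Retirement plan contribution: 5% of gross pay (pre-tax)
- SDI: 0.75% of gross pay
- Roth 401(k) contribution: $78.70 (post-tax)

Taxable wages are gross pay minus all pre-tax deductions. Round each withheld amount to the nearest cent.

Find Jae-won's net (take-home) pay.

SIMPLE IRA contribution: $12230.57 × 0.05 = $611.53
Retirement plan contribution: $12230.57 × 0.05 = $611.53
Pre-tax total = $611.53 + $611.53 = $1223.06
Taxable wages = $12230.57 − $1223.06 = $11007.51
Federal tax withheld: $11007.51 × 0.21 = $2311.58
State income tax: $11007.51 × 0.07 = $770.53
SDI: $12230.57 × 0.0075 = $91.73
Social Security tax: $12230.57 × 0.06 = $733.83
Roth 401(k) contribution: $78.70
Employee stock purchase plan: $335.38
Total deductions = $611.53 + $611.53 + $2311.58 + $770.53 + $91.73 + $733.83 + $78.70 + $335.38 = $5544.81
Net pay = $12230.57 − $5544.81 = $6685.76

$6685.76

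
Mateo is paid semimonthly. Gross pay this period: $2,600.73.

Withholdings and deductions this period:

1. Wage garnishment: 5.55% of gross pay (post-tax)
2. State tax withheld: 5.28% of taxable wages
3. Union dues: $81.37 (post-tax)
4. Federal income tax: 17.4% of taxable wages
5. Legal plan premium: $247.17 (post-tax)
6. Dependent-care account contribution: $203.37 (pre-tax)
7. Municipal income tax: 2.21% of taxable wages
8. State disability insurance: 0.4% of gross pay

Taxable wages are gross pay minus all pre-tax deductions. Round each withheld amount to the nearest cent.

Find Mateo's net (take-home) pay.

Dependent-care account contribution: $203.37
Taxable wages = $2,600.73 − $203.37 = $2,397.36
Municipal income tax: $2,397.36 × 0.0221 = $52.98
State tax withheld: $2,397.36 × 0.0528 = $126.58
Federal income tax: $2,397.36 × 0.174 = $417.14
State disability insurance: $2,600.73 × 0.004 = $10.40
Wage garnishment: $2,600.73 × 0.0555 = $144.34
Legal plan premium: $247.17
Union dues: $81.37
Total deductions = $203.37 + $52.98 + $126.58 + $417.14 + $10.40 + $144.34 + $247.17 + $81.37 = $1,283.35
Net pay = $2,600.73 − $1,283.35 = $1,317.38

$1,317.38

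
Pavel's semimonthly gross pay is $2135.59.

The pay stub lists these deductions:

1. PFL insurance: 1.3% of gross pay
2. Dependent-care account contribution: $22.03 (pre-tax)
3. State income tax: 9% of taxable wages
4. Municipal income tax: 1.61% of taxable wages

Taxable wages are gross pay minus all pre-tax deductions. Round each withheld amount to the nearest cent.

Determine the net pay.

$1861.55

Dependent-care account contribution: $22.03
Taxable wages = $2135.59 − $22.03 = $2113.56
Municipal income tax: $2113.56 × 0.0161 = $34.03
State income tax: $2113.56 × 0.09 = $190.22
PFL insurance: $2135.59 × 0.013 = $27.76
Total deductions = $22.03 + $34.03 + $190.22 + $27.76 = $274.04
Net pay = $2135.59 − $274.04 = $1861.55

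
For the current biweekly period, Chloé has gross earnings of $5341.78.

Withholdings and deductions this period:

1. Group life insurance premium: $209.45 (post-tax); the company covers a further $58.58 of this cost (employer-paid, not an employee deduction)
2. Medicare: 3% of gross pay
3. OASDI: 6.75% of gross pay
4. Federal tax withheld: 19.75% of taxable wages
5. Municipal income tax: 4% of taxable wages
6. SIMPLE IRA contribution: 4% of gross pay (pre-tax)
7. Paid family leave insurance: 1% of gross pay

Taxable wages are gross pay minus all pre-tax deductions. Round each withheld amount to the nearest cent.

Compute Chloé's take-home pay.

SIMPLE IRA contribution: $5341.78 × 0.04 = $213.67
Taxable wages = $5341.78 − $213.67 = $5128.11
Municipal income tax: $5128.11 × 0.04 = $205.12
Federal tax withheld: $5128.11 × 0.1975 = $1012.80
Medicare: $5341.78 × 0.03 = $160.25
Paid family leave insurance: $5341.78 × 0.01 = $53.42
OASDI: $5341.78 × 0.0675 = $360.57
Group life insurance premium: $209.45
(Employer's $58.58 toward group life insurance premium is not withheld from the employee.)
Total deductions = $213.67 + $205.12 + $1012.80 + $160.25 + $53.42 + $360.57 + $209.45 = $2215.28
Net pay = $5341.78 − $2215.28 = $3126.50

$3126.50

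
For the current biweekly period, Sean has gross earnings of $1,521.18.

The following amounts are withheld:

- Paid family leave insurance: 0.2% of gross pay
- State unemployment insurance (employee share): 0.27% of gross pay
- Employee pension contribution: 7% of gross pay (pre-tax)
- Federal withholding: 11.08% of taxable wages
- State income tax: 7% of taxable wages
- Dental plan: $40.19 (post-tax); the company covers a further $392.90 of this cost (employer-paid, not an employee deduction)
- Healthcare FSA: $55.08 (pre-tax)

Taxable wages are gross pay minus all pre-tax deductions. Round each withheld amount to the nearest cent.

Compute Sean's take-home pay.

Healthcare FSA: $55.08
Employee pension contribution: $1,521.18 × 0.07 = $106.48
Pre-tax total = $55.08 + $106.48 = $161.56
Taxable wages = $1,521.18 − $161.56 = $1,359.62
State income tax: $1,359.62 × 0.07 = $95.17
Federal withholding: $1,359.62 × 0.1108 = $150.65
Paid family leave insurance: $1,521.18 × 0.002 = $3.04
State unemployment insurance (employee share): $1,521.18 × 0.0027 = $4.11
Dental plan: $40.19
(Employer's $392.90 toward dental plan is not withheld from the employee.)
Total deductions = $55.08 + $106.48 + $95.17 + $150.65 + $3.04 + $4.11 + $40.19 = $454.72
Net pay = $1,521.18 − $454.72 = $1,066.46

$1,066.46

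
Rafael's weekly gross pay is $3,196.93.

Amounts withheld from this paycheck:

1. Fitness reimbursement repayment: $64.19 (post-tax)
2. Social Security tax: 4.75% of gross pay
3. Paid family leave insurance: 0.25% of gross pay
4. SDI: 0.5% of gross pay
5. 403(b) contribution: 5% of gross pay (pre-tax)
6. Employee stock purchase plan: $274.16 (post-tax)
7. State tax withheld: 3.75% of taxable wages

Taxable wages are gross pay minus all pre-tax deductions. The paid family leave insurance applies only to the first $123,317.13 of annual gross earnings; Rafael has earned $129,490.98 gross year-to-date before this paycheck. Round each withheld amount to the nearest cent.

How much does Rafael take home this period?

$2,417.01

403(b) contribution: $3,196.93 × 0.05 = $159.85
Taxable wages = $3,196.93 − $159.85 = $3,037.08
State tax withheld: $3,037.08 × 0.0375 = $113.89
Social Security tax: $3,196.93 × 0.0475 = $151.85
SDI: $3,196.93 × 0.005 = $15.98
Paid family leave insurance: annual cap $123,317.13 already reached (YTD $129,490.98), so $0.00
Fitness reimbursement repayment: $64.19
Employee stock purchase plan: $274.16
Total deductions = $159.85 + $113.89 + $151.85 + $15.98 + $0.00 + $64.19 + $274.16 = $779.92
Net pay = $3,196.93 − $779.92 = $2,417.01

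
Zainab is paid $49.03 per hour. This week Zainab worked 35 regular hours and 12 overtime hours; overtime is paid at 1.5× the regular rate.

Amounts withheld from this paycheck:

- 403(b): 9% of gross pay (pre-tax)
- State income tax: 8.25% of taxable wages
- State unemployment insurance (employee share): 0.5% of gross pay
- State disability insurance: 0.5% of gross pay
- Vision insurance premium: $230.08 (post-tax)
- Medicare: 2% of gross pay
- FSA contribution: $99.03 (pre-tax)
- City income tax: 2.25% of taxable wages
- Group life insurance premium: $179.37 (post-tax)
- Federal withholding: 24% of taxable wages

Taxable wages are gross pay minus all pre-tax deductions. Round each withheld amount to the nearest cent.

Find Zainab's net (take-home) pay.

$996.62

Regular pay: 35 × $49.03 = $1,716.05
Overtime pay: 12 × $49.03 × 1.5 = $882.54
Gross pay = $1,716.05 + $882.54 = $2,598.59
FSA contribution: $99.03
403(b): $2,598.59 × 0.09 = $233.87
Pre-tax total = $99.03 + $233.87 = $332.90
Taxable wages = $2,598.59 − $332.90 = $2,265.69
State income tax: $2,265.69 × 0.0825 = $186.92
City income tax: $2,265.69 × 0.0225 = $50.98
Federal withholding: $2,265.69 × 0.24 = $543.77
State unemployment insurance (employee share): $2,598.59 × 0.005 = $12.99
State disability insurance: $2,598.59 × 0.005 = $12.99
Medicare: $2,598.59 × 0.02 = $51.97
Group life insurance premium: $179.37
Vision insurance premium: $230.08
Total deductions = $99.03 + $233.87 + $186.92 + $50.98 + $543.77 + $12.99 + $12.99 + $51.97 + $179.37 + $230.08 = $1,601.97
Net pay = $2,598.59 − $1,601.97 = $996.62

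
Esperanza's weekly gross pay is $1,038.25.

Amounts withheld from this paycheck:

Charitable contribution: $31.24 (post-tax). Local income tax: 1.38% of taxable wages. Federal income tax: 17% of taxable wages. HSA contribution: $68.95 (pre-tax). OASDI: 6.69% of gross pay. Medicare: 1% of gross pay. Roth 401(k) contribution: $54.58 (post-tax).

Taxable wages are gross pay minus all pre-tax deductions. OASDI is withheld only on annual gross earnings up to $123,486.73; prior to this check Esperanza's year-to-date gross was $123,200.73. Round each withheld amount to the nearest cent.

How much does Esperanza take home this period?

HSA contribution: $68.95
Taxable wages = $1,038.25 − $68.95 = $969.30
Federal income tax: $969.30 × 0.17 = $164.78
Local income tax: $969.30 × 0.0138 = $13.38
OASDI: only $123,486.73 − $123,200.73 = $286.00 of this check is subject → $286.00 × 0.0669 = $19.13
Medicare: $1,038.25 × 0.01 = $10.38
Roth 401(k) contribution: $54.58
Charitable contribution: $31.24
Total deductions = $68.95 + $164.78 + $13.38 + $19.13 + $10.38 + $54.58 + $31.24 = $362.44
Net pay = $1,038.25 − $362.44 = $675.81

$675.81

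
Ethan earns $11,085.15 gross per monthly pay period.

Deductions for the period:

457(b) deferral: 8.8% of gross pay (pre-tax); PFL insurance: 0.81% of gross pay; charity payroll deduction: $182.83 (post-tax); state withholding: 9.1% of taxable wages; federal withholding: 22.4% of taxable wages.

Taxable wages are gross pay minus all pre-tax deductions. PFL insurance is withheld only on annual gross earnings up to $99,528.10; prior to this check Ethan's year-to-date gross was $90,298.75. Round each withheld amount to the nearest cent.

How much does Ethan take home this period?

$6,667.53

457(b) deferral: $11,085.15 × 0.088 = $975.49
Taxable wages = $11,085.15 − $975.49 = $10,109.66
Federal withholding: $10,109.66 × 0.224 = $2,264.56
State withholding: $10,109.66 × 0.091 = $919.98
PFL insurance: only $99,528.10 − $90,298.75 = $9,229.35 of this check is subject → $9,229.35 × 0.0081 = $74.76
Charity payroll deduction: $182.83
Total deductions = $975.49 + $2,264.56 + $919.98 + $74.76 + $182.83 = $4,417.62
Net pay = $11,085.15 − $4,417.62 = $6,667.53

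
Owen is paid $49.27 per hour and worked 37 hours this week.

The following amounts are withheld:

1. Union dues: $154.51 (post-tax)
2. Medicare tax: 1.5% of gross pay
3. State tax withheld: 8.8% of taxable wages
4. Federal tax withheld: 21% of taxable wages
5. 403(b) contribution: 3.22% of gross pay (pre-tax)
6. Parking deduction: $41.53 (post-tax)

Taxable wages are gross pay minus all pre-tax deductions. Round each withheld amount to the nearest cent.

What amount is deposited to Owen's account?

$1,015.15

Gross pay: 37 × $49.27 = $1,822.99
403(b) contribution: $1,822.99 × 0.0322 = $58.70
Taxable wages = $1,822.99 − $58.70 = $1,764.29
State tax withheld: $1,764.29 × 0.088 = $155.26
Federal tax withheld: $1,764.29 × 0.21 = $370.50
Medicare tax: $1,822.99 × 0.015 = $27.34
Parking deduction: $41.53
Union dues: $154.51
Total deductions = $58.70 + $155.26 + $370.50 + $27.34 + $41.53 + $154.51 = $807.84
Net pay = $1,822.99 − $807.84 = $1,015.15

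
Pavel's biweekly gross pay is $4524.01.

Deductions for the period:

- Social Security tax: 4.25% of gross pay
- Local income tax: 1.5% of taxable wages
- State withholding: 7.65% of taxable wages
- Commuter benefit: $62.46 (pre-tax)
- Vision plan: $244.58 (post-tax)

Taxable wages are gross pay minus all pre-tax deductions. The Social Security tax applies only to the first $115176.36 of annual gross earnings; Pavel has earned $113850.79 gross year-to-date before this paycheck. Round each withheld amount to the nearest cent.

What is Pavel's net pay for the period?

$3752.40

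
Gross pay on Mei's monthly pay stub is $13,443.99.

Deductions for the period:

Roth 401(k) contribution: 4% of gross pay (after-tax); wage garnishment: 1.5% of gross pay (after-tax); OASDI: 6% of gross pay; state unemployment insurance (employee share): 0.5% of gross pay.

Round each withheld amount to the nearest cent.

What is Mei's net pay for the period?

$11,830.71

State unemployment insurance (employee share): $13,443.99 × 0.005 = $67.22
OASDI: $13,443.99 × 0.06 = $806.64
Wage garnishment: $13,443.99 × 0.015 = $201.66
Roth 401(k) contribution: $13,443.99 × 0.04 = $537.76
Total deductions = $67.22 + $806.64 + $201.66 + $537.76 = $1,613.28
Net pay = $13,443.99 − $1,613.28 = $11,830.71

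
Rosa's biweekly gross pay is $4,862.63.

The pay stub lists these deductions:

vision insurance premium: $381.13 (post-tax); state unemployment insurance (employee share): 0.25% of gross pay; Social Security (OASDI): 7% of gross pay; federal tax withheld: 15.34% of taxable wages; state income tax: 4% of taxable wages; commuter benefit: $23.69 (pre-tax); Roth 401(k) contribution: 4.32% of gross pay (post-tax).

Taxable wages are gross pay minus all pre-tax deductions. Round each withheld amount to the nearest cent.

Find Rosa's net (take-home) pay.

Commuter benefit: $23.69
Taxable wages = $4,862.63 − $23.69 = $4,838.94
State income tax: $4,838.94 × 0.04 = $193.56
Federal tax withheld: $4,838.94 × 0.1534 = $742.29
State unemployment insurance (employee share): $4,862.63 × 0.0025 = $12.16
Social Security (OASDI): $4,862.63 × 0.07 = $340.38
Roth 401(k) contribution: $4,862.63 × 0.0432 = $210.07
Vision insurance premium: $381.13
Total deductions = $23.69 + $193.56 + $742.29 + $12.16 + $340.38 + $210.07 + $381.13 = $1,903.28
Net pay = $4,862.63 − $1,903.28 = $2,959.35

$2,959.35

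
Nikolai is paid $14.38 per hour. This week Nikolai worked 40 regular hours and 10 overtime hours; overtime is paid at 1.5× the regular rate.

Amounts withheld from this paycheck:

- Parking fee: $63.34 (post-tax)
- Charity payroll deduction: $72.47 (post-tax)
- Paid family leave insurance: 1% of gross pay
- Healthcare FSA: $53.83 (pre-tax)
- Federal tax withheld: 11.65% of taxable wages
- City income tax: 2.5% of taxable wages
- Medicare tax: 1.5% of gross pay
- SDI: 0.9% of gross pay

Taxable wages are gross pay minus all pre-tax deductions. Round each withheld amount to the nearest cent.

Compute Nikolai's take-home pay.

$470.07

Regular pay: 40 × $14.38 = $575.20
Overtime pay: 10 × $14.38 × 1.5 = $215.70
Gross pay = $575.20 + $215.70 = $790.90
Healthcare FSA: $53.83
Taxable wages = $790.90 − $53.83 = $737.07
Federal tax withheld: $737.07 × 0.1165 = $85.87
City income tax: $737.07 × 0.025 = $18.43
Medicare tax: $790.90 × 0.015 = $11.86
SDI: $790.90 × 0.009 = $7.12
Paid family leave insurance: $790.90 × 0.01 = $7.91
Parking fee: $63.34
Charity payroll deduction: $72.47
Total deductions = $53.83 + $85.87 + $18.43 + $11.86 + $7.12 + $7.91 + $63.34 + $72.47 = $320.83
Net pay = $790.90 − $320.83 = $470.07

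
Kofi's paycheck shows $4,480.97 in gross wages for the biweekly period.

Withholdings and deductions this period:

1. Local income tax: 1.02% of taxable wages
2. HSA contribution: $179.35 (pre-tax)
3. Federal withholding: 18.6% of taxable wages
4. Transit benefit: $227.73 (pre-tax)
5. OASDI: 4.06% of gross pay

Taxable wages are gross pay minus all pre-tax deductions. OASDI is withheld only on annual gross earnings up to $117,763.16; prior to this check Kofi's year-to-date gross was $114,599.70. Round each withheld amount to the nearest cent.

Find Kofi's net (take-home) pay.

HSA contribution: $179.35
Transit benefit: $227.73
Pre-tax total = $179.35 + $227.73 = $407.08
Taxable wages = $4,480.97 − $407.08 = $4,073.89
Local income tax: $4,073.89 × 0.0102 = $41.55
Federal withholding: $4,073.89 × 0.186 = $757.74
OASDI: only $117,763.16 − $114,599.70 = $3,163.46 of this check is subject → $3,163.46 × 0.0406 = $128.44
Total deductions = $179.35 + $227.73 + $41.55 + $757.74 + $128.44 = $1,334.81
Net pay = $4,480.97 − $1,334.81 = $3,146.16

$3,146.16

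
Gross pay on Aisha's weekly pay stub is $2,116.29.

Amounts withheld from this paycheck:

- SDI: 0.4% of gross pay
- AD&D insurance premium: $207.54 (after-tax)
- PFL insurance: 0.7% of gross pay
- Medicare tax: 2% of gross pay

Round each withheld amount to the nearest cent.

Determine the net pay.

$1,843.14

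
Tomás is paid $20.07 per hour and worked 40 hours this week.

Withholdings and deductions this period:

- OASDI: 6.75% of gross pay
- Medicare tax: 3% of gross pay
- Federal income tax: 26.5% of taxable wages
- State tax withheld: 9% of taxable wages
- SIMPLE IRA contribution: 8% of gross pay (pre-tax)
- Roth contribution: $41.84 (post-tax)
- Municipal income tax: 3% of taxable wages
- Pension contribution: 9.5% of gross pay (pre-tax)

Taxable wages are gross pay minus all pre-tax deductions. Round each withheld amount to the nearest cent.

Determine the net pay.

$287.21

Gross pay: 40 × $20.07 = $802.80
Pension contribution: $802.80 × 0.095 = $76.27
SIMPLE IRA contribution: $802.80 × 0.08 = $64.22
Pre-tax total = $76.27 + $64.22 = $140.49
Taxable wages = $802.80 − $140.49 = $662.31
Municipal income tax: $662.31 × 0.03 = $19.87
State tax withheld: $662.31 × 0.09 = $59.61
Federal income tax: $662.31 × 0.265 = $175.51
OASDI: $802.80 × 0.0675 = $54.19
Medicare tax: $802.80 × 0.03 = $24.08
Roth contribution: $41.84
Total deductions = $76.27 + $64.22 + $19.87 + $59.61 + $175.51 + $54.19 + $24.08 + $41.84 = $515.59
Net pay = $802.80 − $515.59 = $287.21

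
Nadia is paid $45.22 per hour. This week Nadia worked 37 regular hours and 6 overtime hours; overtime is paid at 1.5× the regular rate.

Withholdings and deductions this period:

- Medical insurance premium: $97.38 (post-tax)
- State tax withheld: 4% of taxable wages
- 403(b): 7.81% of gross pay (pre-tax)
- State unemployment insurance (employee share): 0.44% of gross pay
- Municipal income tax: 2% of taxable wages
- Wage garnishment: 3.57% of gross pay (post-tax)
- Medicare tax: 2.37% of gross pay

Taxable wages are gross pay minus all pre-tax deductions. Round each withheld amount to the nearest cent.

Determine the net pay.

Regular pay: 37 × $45.22 = $1,673.14
Overtime pay: 6 × $45.22 × 1.5 = $406.98
Gross pay = $1,673.14 + $406.98 = $2,080.12
403(b): $2,080.12 × 0.0781 = $162.46
Taxable wages = $2,080.12 − $162.46 = $1,917.66
Municipal income tax: $1,917.66 × 0.02 = $38.35
State tax withheld: $1,917.66 × 0.04 = $76.71
State unemployment insurance (employee share): $2,080.12 × 0.0044 = $9.15
Medicare tax: $2,080.12 × 0.0237 = $49.30
Wage garnishment: $2,080.12 × 0.0357 = $74.26
Medical insurance premium: $97.38
Total deductions = $162.46 + $38.35 + $76.71 + $9.15 + $49.30 + $74.26 + $97.38 = $507.61
Net pay = $2,080.12 − $507.61 = $1,572.51

$1,572.51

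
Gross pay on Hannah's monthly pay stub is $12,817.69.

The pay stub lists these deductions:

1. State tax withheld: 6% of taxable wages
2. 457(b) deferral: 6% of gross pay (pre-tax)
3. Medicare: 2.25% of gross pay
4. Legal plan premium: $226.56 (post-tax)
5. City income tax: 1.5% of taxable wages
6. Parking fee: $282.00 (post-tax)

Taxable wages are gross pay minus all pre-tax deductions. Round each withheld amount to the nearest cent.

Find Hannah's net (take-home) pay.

457(b) deferral: $12,817.69 × 0.06 = $769.06
Taxable wages = $12,817.69 − $769.06 = $12,048.63
City income tax: $12,048.63 × 0.015 = $180.73
State tax withheld: $12,048.63 × 0.06 = $722.92
Medicare: $12,817.69 × 0.0225 = $288.40
Legal plan premium: $226.56
Parking fee: $282.00
Total deductions = $769.06 + $180.73 + $722.92 + $288.40 + $226.56 + $282.00 = $2,469.67
Net pay = $12,817.69 − $2,469.67 = $10,348.02

$10,348.02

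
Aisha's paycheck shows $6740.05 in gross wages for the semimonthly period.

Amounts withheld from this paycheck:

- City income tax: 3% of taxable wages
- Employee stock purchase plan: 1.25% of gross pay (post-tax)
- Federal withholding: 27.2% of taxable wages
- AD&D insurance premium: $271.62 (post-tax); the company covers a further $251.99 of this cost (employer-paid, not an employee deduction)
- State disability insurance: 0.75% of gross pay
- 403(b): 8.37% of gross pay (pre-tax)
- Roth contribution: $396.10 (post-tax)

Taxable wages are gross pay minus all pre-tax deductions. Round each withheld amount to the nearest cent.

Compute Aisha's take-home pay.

$3508.26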